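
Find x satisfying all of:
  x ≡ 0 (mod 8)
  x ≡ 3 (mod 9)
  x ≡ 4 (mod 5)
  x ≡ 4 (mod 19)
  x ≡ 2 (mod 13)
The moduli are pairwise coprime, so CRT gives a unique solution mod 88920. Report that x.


Product of moduli M = 8 · 9 · 5 · 19 · 13 = 88920.
Merge one congruence at a time:
  Start: x ≡ 0 (mod 8).
  Combine with x ≡ 3 (mod 9); new modulus lcm = 72.
    Write x = 0 + 8·t and substitute into x ≡ 3 (mod 9): 8·t ≡ 3 − 0 = 3 (mod 9).
    The inverse of 8 mod 9 is 8 (since 8·8 = 64 = 7·9 + 1), so t ≡ 8·3 = 24 ≡ 6 (mod 9).
    Then x = 0 + 8·6 = 48, valid modulo lcm(8, 9) = 72: x ≡ 48 (mod 72).
  Combine with x ≡ 4 (mod 5); new modulus lcm = 360.
    Write x = 48 + 72·t and substitute into x ≡ 4 (mod 5): 72·t ≡ 4 − 48 = -44 (mod 5).
    Reduce coefficients mod 5: 2·t ≡ 1 (mod 5).
    The inverse of 2 mod 5 is 3 (since 2·3 = 6 = 1·5 + 1), so t ≡ 3·1 = 3 ≡ 3 (mod 5).
    Then x = 48 + 72·3 = 264, valid modulo lcm(72, 5) = 360: x ≡ 264 (mod 360).
  Combine with x ≡ 4 (mod 19); new modulus lcm = 6840.
    Write x = 264 + 360·t and substitute into x ≡ 4 (mod 19): 360·t ≡ 4 − 264 = -260 (mod 19).
    Reduce coefficients mod 19: 18·t ≡ 6 (mod 19).
    The inverse of 18 mod 19 is 18 (since 18·18 = 324 = 17·19 + 1), so t ≡ 18·6 = 108 ≡ 13 (mod 19).
    Then x = 264 + 360·13 = 4944, valid modulo lcm(360, 19) = 6840: x ≡ 4944 (mod 6840).
  Combine with x ≡ 2 (mod 13); new modulus lcm = 88920.
    Write x = 4944 + 6840·t and substitute into x ≡ 2 (mod 13): 6840·t ≡ 2 − 4944 = -4942 (mod 13).
    Reduce coefficients mod 13: 2·t ≡ 11 (mod 13).
    The inverse of 2 mod 13 is 7 (since 2·7 = 14 = 1·13 + 1), so t ≡ 7·11 = 77 ≡ 12 (mod 13).
    Then x = 4944 + 6840·12 = 87024, valid modulo lcm(6840, 13) = 88920: x ≡ 87024 (mod 88920).
Verify against each original: 87024 mod 8 = 0, 87024 mod 9 = 3, 87024 mod 5 = 4, 87024 mod 19 = 4, 87024 mod 13 = 2.

x ≡ 87024 (mod 88920).


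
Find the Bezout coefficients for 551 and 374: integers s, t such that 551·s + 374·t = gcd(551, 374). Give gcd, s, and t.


Euclidean algorithm on (551, 374) — divide until remainder is 0:
  551 = 1 · 374 + 177
  374 = 2 · 177 + 20
  177 = 8 · 20 + 17
  20 = 1 · 17 + 3
  17 = 5 · 3 + 2
  3 = 1 · 2 + 1
  2 = 2 · 1 + 0
gcd(551, 374) = 1.
Track Bezout coefficients alongside the remainders: start with r₀ = 551 = a·1 + b·0 (s = 1, t = 0) and r₁ = 374 = a·0 + b·1 (s = 0, t = 1); each new remainder r_{k+1} = r_{k-1} − q_k·r_k inherits s_{k+1} = s_{k-1} − q_k·s_k, t_{k+1} = t_{k-1} − q_k·t_k, so r_k = a·s_k + b·t_k at every step:
  q = 1: r = 177, s = 1 − 1·0 = 1, t = 0 − 1·1 = -1  (check: 551·1 + 374·(-1) = 177)
  q = 2: r = 20, s = 0 − 2·1 = -2, t = 1 − 2·(-1) = 3  (check: 551·(-2) + 374·3 = 20)
  q = 8: r = 17, s = 1 − 8·(-2) = 17, t = -1 − 8·3 = -25  (check: 551·17 + 374·(-25) = 17)
  q = 1: r = 3, s = -2 − 1·17 = -19, t = 3 − 1·(-25) = 28  (check: 551·(-19) + 374·28 = 3)
  q = 5: r = 2, s = 17 − 5·(-19) = 112, t = -25 − 5·28 = -165  (check: 551·112 + 374·(-165) = 2)
  q = 1: r = 1, s = -19 − 1·112 = -131, t = 28 − 1·(-165) = 193  (check: 551·(-131) + 374·193 = 1)
The row with r = 1 (the gcd) gives the Bezout coefficients s = -131, t = 193.
Result: 551 · (-131) + 374 · (193) = 1.

gcd(551, 374) = 1; s = -131, t = 193 (check: 551·(-131) + 374·193 = 1).


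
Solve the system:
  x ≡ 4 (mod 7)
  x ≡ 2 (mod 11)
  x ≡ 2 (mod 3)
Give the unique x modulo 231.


Moduli 7, 11, 3 are pairwise coprime; by CRT there is a unique solution modulo M = 7 · 11 · 3 = 231.
Solve pairwise, accumulating the modulus:
  Start with x ≡ 4 (mod 7).
  Combine with x ≡ 2 (mod 11): since gcd(7, 11) = 1, we get a unique residue mod 77.
    Write x = 4 + 7·t and substitute into x ≡ 2 (mod 11): 7·t ≡ 2 − 4 = -2 (mod 11).
    Reduce coefficients mod 11: 7·t ≡ 9 (mod 11).
    The inverse of 7 mod 11 is 8 (since 7·8 = 56 = 5·11 + 1), so t ≡ 8·9 = 72 ≡ 6 (mod 11).
    Then x = 4 + 7·6 = 46, valid modulo lcm(7, 11) = 77: x ≡ 46 (mod 77).
  Combine with x ≡ 2 (mod 3): since gcd(77, 3) = 1, we get a unique residue mod 231.
    Write x = 46 + 77·t and substitute into x ≡ 2 (mod 3): 77·t ≡ 2 − 46 = -44 (mod 3).
    Reduce coefficients mod 3: 2·t ≡ 1 (mod 3).
    The inverse of 2 mod 3 is 2 (since 2·2 = 4 = 1·3 + 1), so t ≡ 2·1 = 2 ≡ 2 (mod 3).
    Then x = 46 + 77·2 = 200, valid modulo lcm(77, 3) = 231: x ≡ 200 (mod 231).
Verify: 200 mod 7 = 4 ✓, 200 mod 11 = 2 ✓, 200 mod 3 = 2 ✓.

x ≡ 200 (mod 231).


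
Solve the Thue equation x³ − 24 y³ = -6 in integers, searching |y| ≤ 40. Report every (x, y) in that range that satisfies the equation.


The equation is x³ - 24y³ = -6. For fixed y, x³ = 24·y³ − 6, so a solution requires the RHS to be a perfect cube.
Strategy: iterate y from -40 to 40, compute RHS = 24·y³ − 6, and check whether it is a (positive or negative) perfect cube.
Check small values of y:
  y = 0: RHS = -6 is not a perfect cube.
  y = 1: RHS = 18 is not a perfect cube.
  y = -1: RHS = -30 is not a perfect cube.
  y = 2: RHS = 186 is not a perfect cube.
  y = -2: RHS = -198 is not a perfect cube.
  y = 3: RHS = 642 is not a perfect cube.
  y = -3: RHS = -654 is not a perfect cube.
Continuing the search up to |y| = 40 finds no solutions either.
No (x, y) in the scanned range satisfies the equation.

No integer solutions with |y| ≤ 40.


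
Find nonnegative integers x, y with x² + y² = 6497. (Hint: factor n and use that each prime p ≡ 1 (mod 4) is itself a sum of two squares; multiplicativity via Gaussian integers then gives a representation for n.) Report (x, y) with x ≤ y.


Step 1: Factor n = 6497 = 73 · 89.
Step 2: Check the mod-4 condition on each prime factor: 73 ≡ 1 (mod 4), exponent 1; 89 ≡ 1 (mod 4), exponent 1.
All primes ≡ 3 (mod 4) appear to even exponent (or don't appear), so by the two-squares theorem n IS expressible as a sum of two squares.
Step 3: Build a representation. Here n = 73 · 89 is a product of primes ≡ 1 (mod 4). Each prime p ≡ 1 (mod 4) is itself a sum of two squares; find a² by testing p − a² for a perfect square:
  73: 73 − 1² = 72, 73 − 2² = 69, 73 − 3² = 64 = 8² ⇒ 73 = 3² + 8².
  89: 89 − 1² = 88, 89 − 2² = 85, 89 − 3² = 80, 89 − 4² = 73, 89 − 5² = 64 = 8² ⇒ 89 = 5² + 8².
  Combine using the Brahmagupta–Fibonacci identity (a² + b²)(c² + d²) = (ac − bd)² + (ad + bc)² = (ac + bd)² + (ad − bc)²:
  73 · 89 = 6497: from (3² + 8²)(5² + 8²), take (3·5 − 8·8, 3·8 + 8·5) = (15 − 64, 24 + 40) = (-49, 64); dropping signs (only squares matter) gives (49, 64); check 49² + 64² = 2401 + 4096 = 6497 ✓.
Step 4: Order so x ≤ y and verify: 49² + 64² = 2401 + 4096 = 6497 = n. ✓

n = 6497 = 49² + 64² (one valid representation with x ≤ y).


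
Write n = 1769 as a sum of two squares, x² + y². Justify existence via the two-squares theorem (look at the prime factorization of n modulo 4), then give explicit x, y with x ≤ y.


Step 1: Factor n = 1769 = 29 · 61.
Step 2: Check the mod-4 condition on each prime factor: 29 ≡ 1 (mod 4), exponent 1; 61 ≡ 1 (mod 4), exponent 1.
All primes ≡ 3 (mod 4) appear to even exponent (or don't appear), so by the two-squares theorem n IS expressible as a sum of two squares.
Step 3: Build a representation. Here n = 29 · 61 is a product of primes ≡ 1 (mod 4). Each prime p ≡ 1 (mod 4) is itself a sum of two squares; find a² by testing p − a² for a perfect square:
  29: 29 − 1² = 28, 29 − 2² = 25 = 5² ⇒ 29 = 2² + 5².
  61: 61 − 1² = 60, 61 − 2² = 57, 61 − 3² = 52, 61 − 4² = 45, 61 − 5² = 36 = 6² ⇒ 61 = 5² + 6².
  Combine using the Brahmagupta–Fibonacci identity (a² + b²)(c² + d²) = (ac − bd)² + (ad + bc)² = (ac + bd)² + (ad − bc)²:
  29 · 61 = 1769: from (2² + 5²)(5² + 6²), take (2·5 − 5·6, 2·6 + 5·5) = (10 − 30, 12 + 25) = (-20, 37); dropping signs (only squares matter) gives (20, 37); check 20² + 37² = 400 + 1369 = 1769 ✓.
Step 4: Order so x ≤ y and verify: 20² + 37² = 400 + 1369 = 1769 = n. ✓

n = 1769 = 20² + 37² (one valid representation with x ≤ y).


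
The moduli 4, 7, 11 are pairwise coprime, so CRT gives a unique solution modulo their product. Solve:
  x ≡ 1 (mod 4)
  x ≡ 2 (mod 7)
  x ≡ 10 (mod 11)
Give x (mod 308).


Moduli 4, 7, 11 are pairwise coprime; by CRT there is a unique solution modulo M = 4 · 7 · 11 = 308.
Solve pairwise, accumulating the modulus:
  Start with x ≡ 1 (mod 4).
  Combine with x ≡ 2 (mod 7): since gcd(4, 7) = 1, we get a unique residue mod 28.
    Write x = 1 + 4·t and substitute into x ≡ 2 (mod 7): 4·t ≡ 2 − 1 = 1 (mod 7).
    The inverse of 4 mod 7 is 2 (since 4·2 = 8 = 1·7 + 1), so t ≡ 2·1 = 2 ≡ 2 (mod 7).
    Then x = 1 + 4·2 = 9, valid modulo lcm(4, 7) = 28: x ≡ 9 (mod 28).
  Combine with x ≡ 10 (mod 11): since gcd(28, 11) = 1, we get a unique residue mod 308.
    Write x = 9 + 28·t and substitute into x ≡ 10 (mod 11): 28·t ≡ 10 − 9 = 1 (mod 11).
    Reduce coefficients mod 11: 6·t ≡ 1 (mod 11).
    The inverse of 6 mod 11 is 2 (since 6·2 = 12 = 1·11 + 1), so t ≡ 2·1 = 2 ≡ 2 (mod 11).
    Then x = 9 + 28·2 = 65, valid modulo lcm(28, 11) = 308: x ≡ 65 (mod 308).
Verify: 65 mod 4 = 1 ✓, 65 mod 7 = 2 ✓, 65 mod 11 = 10 ✓.

x ≡ 65 (mod 308).


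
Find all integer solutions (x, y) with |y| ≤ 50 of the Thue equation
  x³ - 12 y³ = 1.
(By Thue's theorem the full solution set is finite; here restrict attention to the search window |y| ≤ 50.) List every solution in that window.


The equation is x³ - 12y³ = 1. For fixed y, x³ = 12·y³ + 1, so a solution requires the RHS to be a perfect cube.
Strategy: iterate y from -50 to 50, compute RHS = 12·y³ + 1, and check whether it is a (positive or negative) perfect cube.
Check small values of y:
  y = 0: RHS = 1 = (1)³ ⇒ x = 1 works.
  y = 1: RHS = 13 is not a perfect cube.
  y = -1: RHS = -11 is not a perfect cube.
  y = 2: RHS = 97 is not a perfect cube.
  y = -2: RHS = -95 is not a perfect cube.
  y = 3: RHS = 325 is not a perfect cube.
  y = -3: RHS = -323 is not a perfect cube.
Continuing the search up to |y| = 50 finds no further solutions beyond those listed.
Collected solutions: (1, 0).

Solutions (with |y| ≤ 50): (1, 0).


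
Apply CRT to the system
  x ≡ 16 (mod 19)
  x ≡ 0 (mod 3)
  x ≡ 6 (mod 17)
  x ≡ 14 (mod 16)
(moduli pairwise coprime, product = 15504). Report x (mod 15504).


Product of moduli M = 19 · 3 · 17 · 16 = 15504.
Merge one congruence at a time:
  Start: x ≡ 16 (mod 19).
  Combine with x ≡ 0 (mod 3); new modulus lcm = 57.
    Write x = 16 + 19·t and substitute into x ≡ 0 (mod 3): 19·t ≡ 0 − 16 = -16 (mod 3).
    Reduce coefficients mod 3: 1·t ≡ 2 (mod 3).
    So t ≡ 2 (mod 3).
    Then x = 16 + 19·2 = 54, valid modulo lcm(19, 3) = 57: x ≡ 54 (mod 57).
  Combine with x ≡ 6 (mod 17); new modulus lcm = 969.
    Write x = 54 + 57·t and substitute into x ≡ 6 (mod 17): 57·t ≡ 6 − 54 = -48 (mod 17).
    Reduce coefficients mod 17: 6·t ≡ 3 (mod 17).
    The inverse of 6 mod 17 is 3 (since 6·3 = 18 = 1·17 + 1), so t ≡ 3·3 = 9 ≡ 9 (mod 17).
    Then x = 54 + 57·9 = 567, valid modulo lcm(57, 17) = 969: x ≡ 567 (mod 969).
  Combine with x ≡ 14 (mod 16); new modulus lcm = 15504.
    Write x = 567 + 969·t and substitute into x ≡ 14 (mod 16): 969·t ≡ 14 − 567 = -553 (mod 16).
    Reduce coefficients mod 16: 9·t ≡ 7 (mod 16).
    The inverse of 9 mod 16 is 9 (since 9·9 = 81 = 5·16 + 1), so t ≡ 9·7 = 63 ≡ 15 (mod 16).
    Then x = 567 + 969·15 = 15102, valid modulo lcm(969, 16) = 15504: x ≡ 15102 (mod 15504).
Verify against each original: 15102 mod 19 = 16, 15102 mod 3 = 0, 15102 mod 17 = 6, 15102 mod 16 = 14.

x ≡ 15102 (mod 15504).


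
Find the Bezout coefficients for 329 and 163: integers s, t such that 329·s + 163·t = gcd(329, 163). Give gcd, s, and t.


Euclidean algorithm on (329, 163) — divide until remainder is 0:
  329 = 2 · 163 + 3
  163 = 54 · 3 + 1
  3 = 3 · 1 + 0
gcd(329, 163) = 1.
Track Bezout coefficients alongside the remainders: start with r₀ = 329 = a·1 + b·0 (s = 1, t = 0) and r₁ = 163 = a·0 + b·1 (s = 0, t = 1); each new remainder r_{k+1} = r_{k-1} − q_k·r_k inherits s_{k+1} = s_{k-1} − q_k·s_k, t_{k+1} = t_{k-1} − q_k·t_k, so r_k = a·s_k + b·t_k at every step:
  q = 2: r = 3, s = 1 − 2·0 = 1, t = 0 − 2·1 = -2  (check: 329·1 + 163·(-2) = 3)
  q = 54: r = 1, s = 0 − 54·1 = -54, t = 1 − 54·(-2) = 109  (check: 329·(-54) + 163·109 = 1)
The row with r = 1 (the gcd) gives the Bezout coefficients s = -54, t = 109.
Result: 329 · (-54) + 163 · (109) = 1.

gcd(329, 163) = 1; s = -54, t = 109 (check: 329·(-54) + 163·109 = 1).


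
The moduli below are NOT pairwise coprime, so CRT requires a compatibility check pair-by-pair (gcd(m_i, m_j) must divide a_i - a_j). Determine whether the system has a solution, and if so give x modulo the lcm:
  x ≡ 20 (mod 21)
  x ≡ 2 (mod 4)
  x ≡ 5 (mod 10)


Moduli 21, 4, 10 are not pairwise coprime, so CRT works modulo lcm(m_i) when all pairwise compatibility conditions hold.
Pairwise compatibility: gcd(m_i, m_j) must divide a_i - a_j for every pair.
Merge one congruence at a time:
  Start: x ≡ 20 (mod 21).
  Combine with x ≡ 2 (mod 4): gcd(21, 4) = 1; 2 - 20 = -18, which IS divisible by 1, so compatible.
    Write x = 20 + 21·t and substitute into x ≡ 2 (mod 4): 21·t ≡ 2 − 20 = -18 (mod 4).
    Reduce coefficients mod 4: 1·t ≡ 2 (mod 4).
    So t ≡ 2 (mod 4).
    Then x = 20 + 21·2 = 62, valid modulo lcm(21, 4) = 84: x ≡ 62 (mod 84).
  Combine with x ≡ 5 (mod 10): gcd(84, 10) = 2, and 5 - 62 = -57 is NOT divisible by 2.
    ⇒ system is inconsistent (no integer solution).

No solution (the system is inconsistent).


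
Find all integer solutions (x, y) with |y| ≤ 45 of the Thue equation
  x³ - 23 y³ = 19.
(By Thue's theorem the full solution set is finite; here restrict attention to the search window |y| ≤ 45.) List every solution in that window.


The equation is x³ - 23y³ = 19. For fixed y, x³ = 23·y³ + 19, so a solution requires the RHS to be a perfect cube.
Strategy: iterate y from -45 to 45, compute RHS = 23·y³ + 19, and check whether it is a (positive or negative) perfect cube.
Check small values of y:
  y = 0: RHS = 19 is not a perfect cube.
  y = 1: RHS = 42 is not a perfect cube.
  y = -1: RHS = -4 is not a perfect cube.
  y = 2: RHS = 203 is not a perfect cube.
  y = -2: RHS = -165 is not a perfect cube.
  y = 3: RHS = 640 is not a perfect cube.
  y = -3: RHS = -602 is not a perfect cube.
Continuing the search up to |y| = 45 finds no solutions either.
No (x, y) in the scanned range satisfies the equation.

No integer solutions with |y| ≤ 45.


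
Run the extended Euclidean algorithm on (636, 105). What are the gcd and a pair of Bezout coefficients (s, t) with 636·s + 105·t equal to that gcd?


Euclidean algorithm on (636, 105) — divide until remainder is 0:
  636 = 6 · 105 + 6
  105 = 17 · 6 + 3
  6 = 2 · 3 + 0
gcd(636, 105) = 3.
Track Bezout coefficients alongside the remainders: start with r₀ = 636 = a·1 + b·0 (s = 1, t = 0) and r₁ = 105 = a·0 + b·1 (s = 0, t = 1); each new remainder r_{k+1} = r_{k-1} − q_k·r_k inherits s_{k+1} = s_{k-1} − q_k·s_k, t_{k+1} = t_{k-1} − q_k·t_k, so r_k = a·s_k + b·t_k at every step:
  q = 6: r = 6, s = 1 − 6·0 = 1, t = 0 − 6·1 = -6  (check: 636·1 + 105·(-6) = 6)
  q = 17: r = 3, s = 0 − 17·1 = -17, t = 1 − 17·(-6) = 103  (check: 636·(-17) + 105·103 = 3)
The row with r = 3 (the gcd) gives the Bezout coefficients s = -17, t = 103.
Result: 636 · (-17) + 105 · (103) = 3.

gcd(636, 105) = 3; s = -17, t = 103 (check: 636·(-17) + 105·103 = 3).


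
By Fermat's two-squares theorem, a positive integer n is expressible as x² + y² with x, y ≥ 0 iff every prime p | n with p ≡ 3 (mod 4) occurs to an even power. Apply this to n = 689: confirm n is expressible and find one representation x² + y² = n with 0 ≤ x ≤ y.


Step 1: Factor n = 689 = 13 · 53.
Step 2: Check the mod-4 condition on each prime factor: 13 ≡ 1 (mod 4), exponent 1; 53 ≡ 1 (mod 4), exponent 1.
All primes ≡ 3 (mod 4) appear to even exponent (or don't appear), so by the two-squares theorem n IS expressible as a sum of two squares.
Step 3: Build a representation. Here n = 13 · 53 is a product of primes ≡ 1 (mod 4). Each prime p ≡ 1 (mod 4) is itself a sum of two squares; find a² by testing p − a² for a perfect square:
  13: 13 − 1² = 12, 13 − 2² = 9 = 3² ⇒ 13 = 2² + 3².
  53: 53 − 1² = 52, 53 − 2² = 49 = 7² ⇒ 53 = 2² + 7².
  Combine using the Brahmagupta–Fibonacci identity (a² + b²)(c² + d²) = (ac − bd)² + (ad + bc)² = (ac + bd)² + (ad − bc)²:
  13 · 53 = 689: from (2² + 3²)(2² + 7²), take (2·2 − 3·7, 2·7 + 3·2) = (4 − 21, 14 + 6) = (-17, 20); dropping signs (only squares matter) gives (17, 20); check 17² + 20² = 289 + 400 = 689 ✓.
Step 4: Order so x ≤ y and verify: 17² + 20² = 289 + 400 = 689 = n. ✓

n = 689 = 17² + 20² (one valid representation with x ≤ y).


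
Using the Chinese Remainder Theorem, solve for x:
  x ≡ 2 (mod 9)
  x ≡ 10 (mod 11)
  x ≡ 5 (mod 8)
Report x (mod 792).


Moduli 9, 11, 8 are pairwise coprime; by CRT there is a unique solution modulo M = 9 · 11 · 8 = 792.
Solve pairwise, accumulating the modulus:
  Start with x ≡ 2 (mod 9).
  Combine with x ≡ 10 (mod 11): since gcd(9, 11) = 1, we get a unique residue mod 99.
    Write x = 2 + 9·t and substitute into x ≡ 10 (mod 11): 9·t ≡ 10 − 2 = 8 (mod 11).
    The inverse of 9 mod 11 is 5 (since 9·5 = 45 = 4·11 + 1), so t ≡ 5·8 = 40 ≡ 7 (mod 11).
    Then x = 2 + 9·7 = 65, valid modulo lcm(9, 11) = 99: x ≡ 65 (mod 99).
  Combine with x ≡ 5 (mod 8): since gcd(99, 8) = 1, we get a unique residue mod 792.
    Write x = 65 + 99·t and substitute into x ≡ 5 (mod 8): 99·t ≡ 5 − 65 = -60 (mod 8).
    Reduce coefficients mod 8: 3·t ≡ 4 (mod 8).
    The inverse of 3 mod 8 is 3 (since 3·3 = 9 = 1·8 + 1), so t ≡ 3·4 = 12 ≡ 4 (mod 8).
    Then x = 65 + 99·4 = 461, valid modulo lcm(99, 8) = 792: x ≡ 461 (mod 792).
Verify: 461 mod 9 = 2 ✓, 461 mod 11 = 10 ✓, 461 mod 8 = 5 ✓.

x ≡ 461 (mod 792).


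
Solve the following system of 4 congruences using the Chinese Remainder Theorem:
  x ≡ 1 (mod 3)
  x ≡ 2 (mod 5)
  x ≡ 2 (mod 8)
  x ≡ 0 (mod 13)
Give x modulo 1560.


Product of moduli M = 3 · 5 · 8 · 13 = 1560.
Merge one congruence at a time:
  Start: x ≡ 1 (mod 3).
  Combine with x ≡ 2 (mod 5); new modulus lcm = 15.
    Write x = 1 + 3·t and substitute into x ≡ 2 (mod 5): 3·t ≡ 2 − 1 = 1 (mod 5).
    The inverse of 3 mod 5 is 2 (since 3·2 = 6 = 1·5 + 1), so t ≡ 2·1 = 2 ≡ 2 (mod 5).
    Then x = 1 + 3·2 = 7, valid modulo lcm(3, 5) = 15: x ≡ 7 (mod 15).
  Combine with x ≡ 2 (mod 8); new modulus lcm = 120.
    Write x = 7 + 15·t and substitute into x ≡ 2 (mod 8): 15·t ≡ 2 − 7 = -5 (mod 8).
    Reduce coefficients mod 8: 7·t ≡ 3 (mod 8).
    The inverse of 7 mod 8 is 7 (since 7·7 = 49 = 6·8 + 1), so t ≡ 7·3 = 21 ≡ 5 (mod 8).
    Then x = 7 + 15·5 = 82, valid modulo lcm(15, 8) = 120: x ≡ 82 (mod 120).
  Combine with x ≡ 0 (mod 13); new modulus lcm = 1560.
    Write x = 82 + 120·t and substitute into x ≡ 0 (mod 13): 120·t ≡ 0 − 82 = -82 (mod 13).
    Reduce coefficients mod 13: 3·t ≡ 9 (mod 13).
    The inverse of 3 mod 13 is 9 (since 3·9 = 27 = 2·13 + 1), so t ≡ 9·9 = 81 ≡ 3 (mod 13).
    Then x = 82 + 120·3 = 442, valid modulo lcm(120, 13) = 1560: x ≡ 442 (mod 1560).
Verify against each original: 442 mod 3 = 1, 442 mod 5 = 2, 442 mod 8 = 2, 442 mod 13 = 0.

x ≡ 442 (mod 1560).


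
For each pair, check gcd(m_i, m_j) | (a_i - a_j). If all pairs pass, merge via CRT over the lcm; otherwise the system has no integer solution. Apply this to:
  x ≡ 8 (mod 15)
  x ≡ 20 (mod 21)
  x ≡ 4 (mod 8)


Moduli 15, 21, 8 are not pairwise coprime, so CRT works modulo lcm(m_i) when all pairwise compatibility conditions hold.
Pairwise compatibility: gcd(m_i, m_j) must divide a_i - a_j for every pair.
Merge one congruence at a time:
  Start: x ≡ 8 (mod 15).
  Combine with x ≡ 20 (mod 21): gcd(15, 21) = 3; 20 - 8 = 12, which IS divisible by 3, so compatible.
    Write x = 8 + 15·t and substitute into x ≡ 20 (mod 21): 15·t ≡ 20 − 8 = 12 (mod 21).
    Divide the congruence (and modulus) by g = 3: 5·t ≡ 4 (mod 7).
    The inverse of 5 mod 7 is 3 (since 5·3 = 15 = 2·7 + 1), so t ≡ 3·4 = 12 ≡ 5 (mod 7).
    Then x = 8 + 15·5 = 83, valid modulo lcm(15, 21) = 105: x ≡ 83 (mod 105).
  Combine with x ≡ 4 (mod 8): gcd(105, 8) = 1; 4 - 83 = -79, which IS divisible by 1, so compatible.
    Write x = 83 + 105·t and substitute into x ≡ 4 (mod 8): 105·t ≡ 4 − 83 = -79 (mod 8).
    Reduce coefficients mod 8: 1·t ≡ 1 (mod 8).
    So t ≡ 1 (mod 8).
    Then x = 83 + 105·1 = 188, valid modulo lcm(105, 8) = 840: x ≡ 188 (mod 840).
Verify: 188 mod 15 = 8, 188 mod 21 = 20, 188 mod 8 = 4.

x ≡ 188 (mod 840).


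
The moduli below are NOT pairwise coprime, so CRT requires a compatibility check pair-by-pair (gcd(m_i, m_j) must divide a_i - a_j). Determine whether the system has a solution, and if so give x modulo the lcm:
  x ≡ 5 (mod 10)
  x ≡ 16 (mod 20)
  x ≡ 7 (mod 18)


Moduli 10, 20, 18 are not pairwise coprime, so CRT works modulo lcm(m_i) when all pairwise compatibility conditions hold.
Pairwise compatibility: gcd(m_i, m_j) must divide a_i - a_j for every pair.
Merge one congruence at a time:
  Start: x ≡ 5 (mod 10).
  Combine with x ≡ 16 (mod 20): gcd(10, 20) = 10, and 16 - 5 = 11 is NOT divisible by 10.
    ⇒ system is inconsistent (no integer solution).

No solution (the system is inconsistent).


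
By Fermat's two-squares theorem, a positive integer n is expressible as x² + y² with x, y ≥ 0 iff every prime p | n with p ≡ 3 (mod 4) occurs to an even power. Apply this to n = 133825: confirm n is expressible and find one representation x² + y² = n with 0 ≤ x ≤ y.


Step 1: Factor n = 133825 = 5^2 · 53 · 101.
Step 2: Check the mod-4 condition on each prime factor: 5 ≡ 1 (mod 4), exponent 2; 53 ≡ 1 (mod 4), exponent 1; 101 ≡ 1 (mod 4), exponent 1.
All primes ≡ 3 (mod 4) appear to even exponent (or don't appear), so by the two-squares theorem n IS expressible as a sum of two squares.
Step 3: Build a representation. Group n = k² · m with k = 5 and m = 53 · 101 = 5353 (a product of primes ≡ 1 (mod 4)); a representation of m scales to one of n via (k·x)² + (k·y)² = k²(x² + y²). Each prime p ≡ 1 (mod 4) is itself a sum of two squares; find a² by testing p − a² for a perfect square:
  53: 53 − 1² = 52, 53 − 2² = 49 = 7² ⇒ 53 = 2² + 7².
  101: 101 − 1² = 100 = 10² ⇒ 101 = 1² + 10².
  Combine using the Brahmagupta–Fibonacci identity (a² + b²)(c² + d²) = (ac − bd)² + (ad + bc)² = (ac + bd)² + (ad − bc)²:
  53 · 101 = 5353: from (2² + 7²)(1² + 10²), take (2·1 − 7·10, 2·10 + 7·1) = (2 − 70, 20 + 7) = (-68, 27); dropping signs (only squares matter) gives (68, 27); check 68² + 27² = 4624 + 729 = 5353 ✓.
  Scale by k = 5: (5·68, 5·27) = (340, 135).
Step 4: Order so x ≤ y and verify: 135² + 340² = 18225 + 115600 = 133825 = n. ✓

n = 133825 = 135² + 340² (one valid representation with x ≤ y).


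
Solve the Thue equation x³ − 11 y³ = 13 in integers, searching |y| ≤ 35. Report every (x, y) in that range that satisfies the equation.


The equation is x³ - 11y³ = 13. For fixed y, x³ = 11·y³ + 13, so a solution requires the RHS to be a perfect cube.
Strategy: iterate y from -35 to 35, compute RHS = 11·y³ + 13, and check whether it is a (positive or negative) perfect cube.
Check small values of y:
  y = 0: RHS = 13 is not a perfect cube.
  y = 1: RHS = 24 is not a perfect cube.
  y = -1: RHS = 2 is not a perfect cube.
  y = 2: RHS = 101 is not a perfect cube.
  y = -2: RHS = -75 is not a perfect cube.
  y = 3: RHS = 310 is not a perfect cube.
  y = -3: RHS = -284 is not a perfect cube.
Continuing the search up to |y| = 35 finds no solutions either.
No (x, y) in the scanned range satisfies the equation.

No integer solutions with |y| ≤ 35.


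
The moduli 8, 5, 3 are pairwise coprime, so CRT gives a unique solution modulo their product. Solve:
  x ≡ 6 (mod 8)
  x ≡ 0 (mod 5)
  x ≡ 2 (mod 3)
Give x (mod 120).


Moduli 8, 5, 3 are pairwise coprime; by CRT there is a unique solution modulo M = 8 · 5 · 3 = 120.
Solve pairwise, accumulating the modulus:
  Start with x ≡ 6 (mod 8).
  Combine with x ≡ 0 (mod 5): since gcd(8, 5) = 1, we get a unique residue mod 40.
    Write x = 6 + 8·t and substitute into x ≡ 0 (mod 5): 8·t ≡ 0 − 6 = -6 (mod 5).
    Reduce coefficients mod 5: 3·t ≡ 4 (mod 5).
    The inverse of 3 mod 5 is 2 (since 3·2 = 6 = 1·5 + 1), so t ≡ 2·4 = 8 ≡ 3 (mod 5).
    Then x = 6 + 8·3 = 30, valid modulo lcm(8, 5) = 40: x ≡ 30 (mod 40).
  Combine with x ≡ 2 (mod 3): since gcd(40, 3) = 1, we get a unique residue mod 120.
    Write x = 30 + 40·t and substitute into x ≡ 2 (mod 3): 40·t ≡ 2 − 30 = -28 (mod 3).
    Reduce coefficients mod 3: 1·t ≡ 2 (mod 3).
    So t ≡ 2 (mod 3).
    Then x = 30 + 40·2 = 110, valid modulo lcm(40, 3) = 120: x ≡ 110 (mod 120).
Verify: 110 mod 8 = 6 ✓, 110 mod 5 = 0 ✓, 110 mod 3 = 2 ✓.

x ≡ 110 (mod 120).


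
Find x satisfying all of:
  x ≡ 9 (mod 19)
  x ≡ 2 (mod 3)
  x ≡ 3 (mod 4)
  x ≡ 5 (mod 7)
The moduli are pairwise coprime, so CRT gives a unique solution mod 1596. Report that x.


Product of moduli M = 19 · 3 · 4 · 7 = 1596.
Merge one congruence at a time:
  Start: x ≡ 9 (mod 19).
  Combine with x ≡ 2 (mod 3); new modulus lcm = 57.
    Write x = 9 + 19·t and substitute into x ≡ 2 (mod 3): 19·t ≡ 2 − 9 = -7 (mod 3).
    Reduce coefficients mod 3: 1·t ≡ 2 (mod 3).
    So t ≡ 2 (mod 3).
    Then x = 9 + 19·2 = 47, valid modulo lcm(19, 3) = 57: x ≡ 47 (mod 57).
  Combine with x ≡ 3 (mod 4); new modulus lcm = 228.
    Write x = 47 + 57·t and substitute into x ≡ 3 (mod 4): 57·t ≡ 3 − 47 = -44 (mod 4).
    Reduce coefficients mod 4: 1·t ≡ 0 (mod 4).
    So t ≡ 0 (mod 4).
    Then x = 47 + 57·0 = 47, valid modulo lcm(57, 4) = 228: x ≡ 47 (mod 228).
  Combine with x ≡ 5 (mod 7); new modulus lcm = 1596.
    Write x = 47 + 228·t and substitute into x ≡ 5 (mod 7): 228·t ≡ 5 − 47 = -42 (mod 7).
    Reduce coefficients mod 7: 4·t ≡ 0 (mod 7).
    The inverse of 4 mod 7 is 2 (since 4·2 = 8 = 1·7 + 1), so t ≡ 2·0 = 0 ≡ 0 (mod 7).
    Then x = 47 + 228·0 = 47, valid modulo lcm(228, 7) = 1596: x ≡ 47 (mod 1596).
Verify against each original: 47 mod 19 = 9, 47 mod 3 = 2, 47 mod 4 = 3, 47 mod 7 = 5.

x ≡ 47 (mod 1596).


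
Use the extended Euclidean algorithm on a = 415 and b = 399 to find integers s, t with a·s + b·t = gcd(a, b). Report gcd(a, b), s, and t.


Euclidean algorithm on (415, 399) — divide until remainder is 0:
  415 = 1 · 399 + 16
  399 = 24 · 16 + 15
  16 = 1 · 15 + 1
  15 = 15 · 1 + 0
gcd(415, 399) = 1.
Track Bezout coefficients alongside the remainders: start with r₀ = 415 = a·1 + b·0 (s = 1, t = 0) and r₁ = 399 = a·0 + b·1 (s = 0, t = 1); each new remainder r_{k+1} = r_{k-1} − q_k·r_k inherits s_{k+1} = s_{k-1} − q_k·s_k, t_{k+1} = t_{k-1} − q_k·t_k, so r_k = a·s_k + b·t_k at every step:
  q = 1: r = 16, s = 1 − 1·0 = 1, t = 0 − 1·1 = -1  (check: 415·1 + 399·(-1) = 16)
  q = 24: r = 15, s = 0 − 24·1 = -24, t = 1 − 24·(-1) = 25  (check: 415·(-24) + 399·25 = 15)
  q = 1: r = 1, s = 1 − 1·(-24) = 25, t = -1 − 1·25 = -26  (check: 415·25 + 399·(-26) = 1)
The row with r = 1 (the gcd) gives the Bezout coefficients s = 25, t = -26.
Result: 415 · (25) + 399 · (-26) = 1.

gcd(415, 399) = 1; s = 25, t = -26 (check: 415·25 + 399·(-26) = 1).


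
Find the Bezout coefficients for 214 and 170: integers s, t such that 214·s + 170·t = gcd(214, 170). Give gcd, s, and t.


Euclidean algorithm on (214, 170) — divide until remainder is 0:
  214 = 1 · 170 + 44
  170 = 3 · 44 + 38
  44 = 1 · 38 + 6
  38 = 6 · 6 + 2
  6 = 3 · 2 + 0
gcd(214, 170) = 2.
Track Bezout coefficients alongside the remainders: start with r₀ = 214 = a·1 + b·0 (s = 1, t = 0) and r₁ = 170 = a·0 + b·1 (s = 0, t = 1); each new remainder r_{k+1} = r_{k-1} − q_k·r_k inherits s_{k+1} = s_{k-1} − q_k·s_k, t_{k+1} = t_{k-1} − q_k·t_k, so r_k = a·s_k + b·t_k at every step:
  q = 1: r = 44, s = 1 − 1·0 = 1, t = 0 − 1·1 = -1  (check: 214·1 + 170·(-1) = 44)
  q = 3: r = 38, s = 0 − 3·1 = -3, t = 1 − 3·(-1) = 4  (check: 214·(-3) + 170·4 = 38)
  q = 1: r = 6, s = 1 − 1·(-3) = 4, t = -1 − 1·4 = -5  (check: 214·4 + 170·(-5) = 6)
  q = 6: r = 2, s = -3 − 6·4 = -27, t = 4 − 6·(-5) = 34  (check: 214·(-27) + 170·34 = 2)
The row with r = 2 (the gcd) gives the Bezout coefficients s = -27, t = 34.
Result: 214 · (-27) + 170 · (34) = 2.

gcd(214, 170) = 2; s = -27, t = 34 (check: 214·(-27) + 170·34 = 2).


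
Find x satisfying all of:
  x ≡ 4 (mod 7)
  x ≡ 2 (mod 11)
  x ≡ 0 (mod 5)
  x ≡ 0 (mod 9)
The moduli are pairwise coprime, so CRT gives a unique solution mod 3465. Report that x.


Product of moduli M = 7 · 11 · 5 · 9 = 3465.
Merge one congruence at a time:
  Start: x ≡ 4 (mod 7).
  Combine with x ≡ 2 (mod 11); new modulus lcm = 77.
    Write x = 4 + 7·t and substitute into x ≡ 2 (mod 11): 7·t ≡ 2 − 4 = -2 (mod 11).
    Reduce coefficients mod 11: 7·t ≡ 9 (mod 11).
    The inverse of 7 mod 11 is 8 (since 7·8 = 56 = 5·11 + 1), so t ≡ 8·9 = 72 ≡ 6 (mod 11).
    Then x = 4 + 7·6 = 46, valid modulo lcm(7, 11) = 77: x ≡ 46 (mod 77).
  Combine with x ≡ 0 (mod 5); new modulus lcm = 385.
    Write x = 46 + 77·t and substitute into x ≡ 0 (mod 5): 77·t ≡ 0 − 46 = -46 (mod 5).
    Reduce coefficients mod 5: 2·t ≡ 4 (mod 5).
    The inverse of 2 mod 5 is 3 (since 2·3 = 6 = 1·5 + 1), so t ≡ 3·4 = 12 ≡ 2 (mod 5).
    Then x = 46 + 77·2 = 200, valid modulo lcm(77, 5) = 385: x ≡ 200 (mod 385).
  Combine with x ≡ 0 (mod 9); new modulus lcm = 3465.
    Write x = 200 + 385·t and substitute into x ≡ 0 (mod 9): 385·t ≡ 0 − 200 = -200 (mod 9).
    Reduce coefficients mod 9: 7·t ≡ 7 (mod 9).
    The inverse of 7 mod 9 is 4 (since 7·4 = 28 = 3·9 + 1), so t ≡ 4·7 = 28 ≡ 1 (mod 9).
    Then x = 200 + 385·1 = 585, valid modulo lcm(385, 9) = 3465: x ≡ 585 (mod 3465).
Verify against each original: 585 mod 7 = 4, 585 mod 11 = 2, 585 mod 5 = 0, 585 mod 9 = 0.

x ≡ 585 (mod 3465).


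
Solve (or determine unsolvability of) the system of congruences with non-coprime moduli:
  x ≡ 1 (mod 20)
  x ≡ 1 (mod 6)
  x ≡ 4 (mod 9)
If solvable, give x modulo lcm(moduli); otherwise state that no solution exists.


Moduli 20, 6, 9 are not pairwise coprime, so CRT works modulo lcm(m_i) when all pairwise compatibility conditions hold.
Pairwise compatibility: gcd(m_i, m_j) must divide a_i - a_j for every pair.
Merge one congruence at a time:
  Start: x ≡ 1 (mod 20).
  Combine with x ≡ 1 (mod 6): gcd(20, 6) = 2; 1 - 1 = 0, which IS divisible by 2, so compatible.
    Write x = 1 + 20·t and substitute into x ≡ 1 (mod 6): 20·t ≡ 1 − 1 = 0 (mod 6).
    Divide the congruence (and modulus) by g = 2: 10·t ≡ 0 (mod 3).
    Reduce coefficients mod 3: 1·t ≡ 0 (mod 3).
    So t ≡ 0 (mod 3).
    Then x = 1 + 20·0 = 1, valid modulo lcm(20, 6) = 60: x ≡ 1 (mod 60).
  Combine with x ≡ 4 (mod 9): gcd(60, 9) = 3; 4 - 1 = 3, which IS divisible by 3, so compatible.
    Write x = 1 + 60·t and substitute into x ≡ 4 (mod 9): 60·t ≡ 4 − 1 = 3 (mod 9).
    Divide the congruence (and modulus) by g = 3: 20·t ≡ 1 (mod 3).
    Reduce coefficients mod 3: 2·t ≡ 1 (mod 3).
    The inverse of 2 mod 3 is 2 (since 2·2 = 4 = 1·3 + 1), so t ≡ 2·1 = 2 ≡ 2 (mod 3).
    Then x = 1 + 60·2 = 121, valid modulo lcm(60, 9) = 180: x ≡ 121 (mod 180).
Verify: 121 mod 20 = 1, 121 mod 6 = 1, 121 mod 9 = 4.

x ≡ 121 (mod 180).


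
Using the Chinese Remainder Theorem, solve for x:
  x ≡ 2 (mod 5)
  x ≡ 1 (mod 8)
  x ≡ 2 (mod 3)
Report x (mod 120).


Moduli 5, 8, 3 are pairwise coprime; by CRT there is a unique solution modulo M = 5 · 8 · 3 = 120.
Solve pairwise, accumulating the modulus:
  Start with x ≡ 2 (mod 5).
  Combine with x ≡ 1 (mod 8): since gcd(5, 8) = 1, we get a unique residue mod 40.
    Write x = 2 + 5·t and substitute into x ≡ 1 (mod 8): 5·t ≡ 1 − 2 = -1 (mod 8).
    Reduce coefficients mod 8: 5·t ≡ 7 (mod 8).
    The inverse of 5 mod 8 is 5 (since 5·5 = 25 = 3·8 + 1), so t ≡ 5·7 = 35 ≡ 3 (mod 8).
    Then x = 2 + 5·3 = 17, valid modulo lcm(5, 8) = 40: x ≡ 17 (mod 40).
  Combine with x ≡ 2 (mod 3): since gcd(40, 3) = 1, we get a unique residue mod 120.
    Write x = 17 + 40·t and substitute into x ≡ 2 (mod 3): 40·t ≡ 2 − 17 = -15 (mod 3).
    Reduce coefficients mod 3: 1·t ≡ 0 (mod 3).
    So t ≡ 0 (mod 3).
    Then x = 17 + 40·0 = 17, valid modulo lcm(40, 3) = 120: x ≡ 17 (mod 120).
Verify: 17 mod 5 = 2 ✓, 17 mod 8 = 1 ✓, 17 mod 3 = 2 ✓.

x ≡ 17 (mod 120).


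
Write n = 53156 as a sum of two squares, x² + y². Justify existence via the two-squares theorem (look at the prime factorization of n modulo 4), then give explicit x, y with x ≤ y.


Step 1: Factor n = 53156 = 2^2 · 97 · 137.
Step 2: Check the mod-4 condition on each prime factor: 2 = 2 (special); 97 ≡ 1 (mod 4), exponent 1; 137 ≡ 1 (mod 4), exponent 1.
All primes ≡ 3 (mod 4) appear to even exponent (or don't appear), so by the two-squares theorem n IS expressible as a sum of two squares.
Step 3: Build a representation. Group n = k² · m with k = 2 and m = 97 · 137 = 13289 (a product of primes ≡ 1 (mod 4)); a representation of m scales to one of n via (k·x)² + (k·y)² = k²(x² + y²). Each prime p ≡ 1 (mod 4) is itself a sum of two squares; find a² by testing p − a² for a perfect square:
  97: 97 − 1² = 96, 97 − 2² = 93, 97 − 3² = 88, 97 − 4² = 81 = 9² ⇒ 97 = 4² + 9².
  137: 137 − 1² = 136, 137 − 2² = 133, 137 − 3² = 128, 137 − 4² = 121 = 11² ⇒ 137 = 4² + 11².
  Combine using the Brahmagupta–Fibonacci identity (a² + b²)(c² + d²) = (ac − bd)² + (ad + bc)² = (ac + bd)² + (ad − bc)²:
  97 · 137 = 13289: from (4² + 9²)(4² + 11²), take (4·4 − 9·11, 4·11 + 9·4) = (16 − 99, 44 + 36) = (-83, 80); dropping signs (only squares matter) gives (83, 80); check 83² + 80² = 6889 + 6400 = 13289 ✓.
  Scale by k = 2: (2·83, 2·80) = (166, 160).
Step 4: Order so x ≤ y and verify: 160² + 166² = 25600 + 27556 = 53156 = n. ✓

n = 53156 = 160² + 166² (one valid representation with x ≤ y).


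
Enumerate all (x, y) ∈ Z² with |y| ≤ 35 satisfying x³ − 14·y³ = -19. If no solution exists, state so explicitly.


The equation is x³ - 14y³ = -19. For fixed y, x³ = 14·y³ − 19, so a solution requires the RHS to be a perfect cube.
Strategy: iterate y from -35 to 35, compute RHS = 14·y³ − 19, and check whether it is a (positive or negative) perfect cube.
Check small values of y:
  y = 0: RHS = -19 is not a perfect cube.
  y = 1: RHS = -5 is not a perfect cube.
  y = -1: RHS = -33 is not a perfect cube.
  y = 2: RHS = 93 is not a perfect cube.
  y = -2: RHS = -131 is not a perfect cube.
  y = 3: RHS = 359 is not a perfect cube.
  y = -3: RHS = -397 is not a perfect cube.
Continuing the search up to |y| = 35 finds no solutions either.
No (x, y) in the scanned range satisfies the equation.

No integer solutions with |y| ≤ 35.


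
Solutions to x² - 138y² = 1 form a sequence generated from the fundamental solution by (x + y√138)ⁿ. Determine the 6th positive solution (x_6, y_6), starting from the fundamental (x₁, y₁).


Step 1: Find the fundamental solution (x₁, y₁) of x² - 138y² = 1.
  Expand √138 as a continued fraction. a₀ = ⌊√138⌋ = 11; iterate m_{k+1} = d_k·a_k − m_k, d_{k+1} = (138 − m_{k+1}²)/d_k, a_{k+1} = ⌊(a₀ + m_{k+1})/d_{k+1}⌋ (starting m₀ = 0, d₀ = 1), with convergents p_k = a_k·p_{k-1} + p_{k-2}, q_k = a_k·q_{k-1} + q_{k-2} (p₋₁ = 1, q₋₁ = 0):
  k = 0: a₀ = 11; p₀/q₀ = 11/1; p₀² − 138·q₀² = 121 − 138 = -17.
  k = 1: m = 11, d = 17, a = ⌊(11 + 11)/17⌋ = 1; p/q = (1·11 + 1)/(1·1 + 0) = 12/1; p² − 138·q² = 144 − 138 = 6.
  k = 2: m = 6, d = 6, a = ⌊(11 + 6)/6⌋ = 2; p/q = (2·12 + 11)/(2·1 + 1) = 35/3; p² − 138·q² = 1225 − 1242 = -17.
  k = 3: m = 6, d = 17, a = ⌊(11 + 6)/17⌋ = 1; p/q = (1·35 + 12)/(1·3 + 1) = 47/4; p² − 138·q² = 2209 − 2208 = 1.
  The first convergent with p² − 138·q² = 1 gives the fundamental solution (x₁, y₁) = (47, 4).
Step 2: Apply the recurrence (x_{n+1}, y_{n+1}) = (x₁x_n + 138y₁y_n, x₁y_n + y₁x_n) repeatedly.
  From (x_1, y_1) = (47, 4): x_2 = 47·47 + 138·4·4 = 4417; y_2 = 47·4 + 4·47 = 376.
  From (x_2, y_2) = (4417, 376): x_3 = 47·4417 + 138·4·376 = 415151; y_3 = 47·376 + 4·4417 = 35340.
  From (x_3, y_3) = (415151, 35340): x_4 = 47·415151 + 138·4·35340 = 39019777; y_4 = 47·35340 + 4·415151 = 3321584.
  From (x_4, y_4) = (39019777, 3321584): x_5 = 47·39019777 + 138·4·3321584 = 3667443887; y_5 = 47·3321584 + 4·39019777 = 312193556.
  From (x_5, y_5) = (3667443887, 312193556): x_6 = 47·3667443887 + 138·4·312193556 = 344700705601; y_6 = 47·312193556 + 4·3667443887 = 29342872680.
Step 3: Verify x_6² - 138·y_6² = 118818576441827272771201 - 118818576441827272771200 = 1 (should be 1). ✓

(x_1, y_1) = (47, 4); (x_6, y_6) = (344700705601, 29342872680).


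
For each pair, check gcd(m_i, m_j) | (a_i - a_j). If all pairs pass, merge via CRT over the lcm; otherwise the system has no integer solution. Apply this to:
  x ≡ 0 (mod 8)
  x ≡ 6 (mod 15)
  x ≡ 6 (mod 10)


Moduli 8, 15, 10 are not pairwise coprime, so CRT works modulo lcm(m_i) when all pairwise compatibility conditions hold.
Pairwise compatibility: gcd(m_i, m_j) must divide a_i - a_j for every pair.
Merge one congruence at a time:
  Start: x ≡ 0 (mod 8).
  Combine with x ≡ 6 (mod 15): gcd(8, 15) = 1; 6 - 0 = 6, which IS divisible by 1, so compatible.
    Write x = 0 + 8·t and substitute into x ≡ 6 (mod 15): 8·t ≡ 6 − 0 = 6 (mod 15).
    The inverse of 8 mod 15 is 2 (since 8·2 = 16 = 1·15 + 1), so t ≡ 2·6 = 12 ≡ 12 (mod 15).
    Then x = 0 + 8·12 = 96, valid modulo lcm(8, 15) = 120: x ≡ 96 (mod 120).
  Combine with x ≡ 6 (mod 10): gcd(120, 10) = 10; 6 - 96 = -90, which IS divisible by 10, so compatible.
    Write x = 96 + 120·t and substitute into x ≡ 6 (mod 10): 120·t ≡ 6 − 96 = -90 (mod 10).
    Divide the congruence (and modulus) by g = 10: 12·t ≡ -9 (mod 1).
    Modulo 1 every t works; take t = 0.
    Then x = 96 + 120·0 = 96, valid modulo lcm(120, 10) = 120: x ≡ 96 (mod 120).
Verify: 96 mod 8 = 0, 96 mod 15 = 6, 96 mod 10 = 6.

x ≡ 96 (mod 120).


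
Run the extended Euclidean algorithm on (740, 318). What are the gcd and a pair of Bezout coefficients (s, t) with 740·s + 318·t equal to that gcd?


Euclidean algorithm on (740, 318) — divide until remainder is 0:
  740 = 2 · 318 + 104
  318 = 3 · 104 + 6
  104 = 17 · 6 + 2
  6 = 3 · 2 + 0
gcd(740, 318) = 2.
Track Bezout coefficients alongside the remainders: start with r₀ = 740 = a·1 + b·0 (s = 1, t = 0) and r₁ = 318 = a·0 + b·1 (s = 0, t = 1); each new remainder r_{k+1} = r_{k-1} − q_k·r_k inherits s_{k+1} = s_{k-1} − q_k·s_k, t_{k+1} = t_{k-1} − q_k·t_k, so r_k = a·s_k + b·t_k at every step:
  q = 2: r = 104, s = 1 − 2·0 = 1, t = 0 − 2·1 = -2  (check: 740·1 + 318·(-2) = 104)
  q = 3: r = 6, s = 0 − 3·1 = -3, t = 1 − 3·(-2) = 7  (check: 740·(-3) + 318·7 = 6)
  q = 17: r = 2, s = 1 − 17·(-3) = 52, t = -2 − 17·7 = -121  (check: 740·52 + 318·(-121) = 2)
The row with r = 2 (the gcd) gives the Bezout coefficients s = 52, t = -121.
Result: 740 · (52) + 318 · (-121) = 2.

gcd(740, 318) = 2; s = 52, t = -121 (check: 740·52 + 318·(-121) = 2).
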